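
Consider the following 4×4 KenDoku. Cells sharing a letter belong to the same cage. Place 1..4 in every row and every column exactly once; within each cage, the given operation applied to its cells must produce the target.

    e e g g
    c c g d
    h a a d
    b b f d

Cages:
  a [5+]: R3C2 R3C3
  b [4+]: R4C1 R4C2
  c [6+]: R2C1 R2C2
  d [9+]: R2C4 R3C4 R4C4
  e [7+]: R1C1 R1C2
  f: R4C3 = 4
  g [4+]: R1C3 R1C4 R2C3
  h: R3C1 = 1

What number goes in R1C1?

Cage g needs sum 4; hence R1C3 = 2.
Cage g has sum 4; hence R1C4 = 1.
Cage g needs sum 4; hence R2C3 = 1.
H is a freebie, which forces R3C1 = 1.
Column 1 now contains 1, so R4C1 = 3.
Row 4 now contains 3, so R4C2 = 1.
Cage f is a single given cell, so R4C3 = 4.
Row 4 already has 4, so R4C4 = 2.
3 is placed in column 1; hence R1C1 = 4.
Cage e needs two cells with sum 7, leaving R1C2 = 3.
4 is placed in column 1, which forces R2C1 = 2.
Row 2 now contains 2; hence R2C2 = 4.
4 is placed in row 2; hence R2C4 = 3.
Cage a needs two cells with sum 5; hence R3C2 = 2.
4 is placed in column 3; hence R3C3 = 3.
Column 4 already has 3, leaving R3C4 = 4.
The full grid is 4 3 2 1 / 2 4 1 3 / 1 2 3 4 / 3 1 4 2.

4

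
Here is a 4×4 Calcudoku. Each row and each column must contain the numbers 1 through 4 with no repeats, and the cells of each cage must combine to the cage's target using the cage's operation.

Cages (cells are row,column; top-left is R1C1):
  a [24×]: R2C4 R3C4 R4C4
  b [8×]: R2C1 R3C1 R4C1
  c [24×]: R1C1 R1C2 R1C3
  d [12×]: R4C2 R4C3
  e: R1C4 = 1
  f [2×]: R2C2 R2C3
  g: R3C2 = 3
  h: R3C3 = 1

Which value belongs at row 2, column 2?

1

Cage e is a single given cell, leaving R1C4 = 1.
Cage g is given; hence R3C2 = 3.
Cage h is given; hence R3C3 = 1.
3 is placed in column 2, so R4C2 = 4.
Row 4 now contains 4; hence R4C3 = 3.
Row 4 already has 3, so R4C4 = 2.
Cage c needs product 24, which forces R1C1 = 3.
4 is placed in column 2, leaving R1C2 = 2.
The 3 cells of cage c must have product 24, leaving R1C3 = 4.
Cage f's pair has product 2, so R2C2 = 1.
Column 3 now contains 1, so R2C3 = 2.
Cage a needs product 24, leaving R2C4 = 3.
Column 4 now contains 2, so R3C4 = 4.
Row 4 now contains 2, which forces R4C1 = 1.
Row 2 already has 2; hence R2C1 = 4.
4 is placed in row 3; hence R3C1 = 2.
The full grid is 3 2 4 1 / 4 1 2 3 / 2 3 1 4 / 1 4 3 2.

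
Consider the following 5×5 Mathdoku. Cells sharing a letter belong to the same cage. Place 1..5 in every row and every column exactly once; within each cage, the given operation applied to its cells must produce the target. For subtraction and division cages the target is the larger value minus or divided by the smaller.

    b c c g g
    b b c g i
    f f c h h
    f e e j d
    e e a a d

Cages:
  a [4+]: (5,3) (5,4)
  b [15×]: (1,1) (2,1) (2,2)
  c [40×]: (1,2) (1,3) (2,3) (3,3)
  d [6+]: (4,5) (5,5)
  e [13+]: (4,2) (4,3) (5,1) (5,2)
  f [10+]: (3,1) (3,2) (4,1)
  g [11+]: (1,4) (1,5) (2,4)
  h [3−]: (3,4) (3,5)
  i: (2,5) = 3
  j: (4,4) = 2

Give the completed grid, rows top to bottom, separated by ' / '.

3 1 4 5 2 / 1 5 2 4 3 / 2 3 5 1 4 / 5 4 3 2 1 / 4 2 1 3 5

Cage i is given, which forces (2,5) = 3.
Cage j is a single given cell, so (4,4) = 2.
Cage b has product 15; hence (1,1) = 3.
Row 2 needs a 2, and only (2,3) is open for it.
The only place for 2 in row 1 is (1,5).
The only place for 4 in row 2 is (2,4).
Column 4 already has 4, so (1,4) = 5.
Column 4 already has 4, so (3,4) = 1.
The two cells of cage h must have difference 3, so (3,5) = 4.
Column 4 now contains 1, which forces (5,4) = 3.
Cage f has sum 10; hence (3,1) = 2.
Cage f has sum 10, leaving (3,2) = 3.
Row 3 already has 4, leaving (3,3) = 5.
Cage f has sum 10; hence (4,1) = 5.
Row 4 already has 5, which forces (4,5) = 1.
Row 5 now contains 3, which forces (5,3) = 1.
Column 5 now contains 1, so (5,5) = 5.
Cage c has product 40, which forces (1,2) = 1.
Column 3 now contains 1, which forces (1,3) = 4.
Column 1 already has 5; hence (2,1) = 1.
Cage b has product 15, leaving (2,2) = 5.
Row 4 now contains 1; hence (4,2) = 4.
Cage e needs sum 13, which forces (4,3) = 3.
Row 5 now contains 1; hence (5,1) = 4.
Cage e has sum 13; hence (5,2) = 2.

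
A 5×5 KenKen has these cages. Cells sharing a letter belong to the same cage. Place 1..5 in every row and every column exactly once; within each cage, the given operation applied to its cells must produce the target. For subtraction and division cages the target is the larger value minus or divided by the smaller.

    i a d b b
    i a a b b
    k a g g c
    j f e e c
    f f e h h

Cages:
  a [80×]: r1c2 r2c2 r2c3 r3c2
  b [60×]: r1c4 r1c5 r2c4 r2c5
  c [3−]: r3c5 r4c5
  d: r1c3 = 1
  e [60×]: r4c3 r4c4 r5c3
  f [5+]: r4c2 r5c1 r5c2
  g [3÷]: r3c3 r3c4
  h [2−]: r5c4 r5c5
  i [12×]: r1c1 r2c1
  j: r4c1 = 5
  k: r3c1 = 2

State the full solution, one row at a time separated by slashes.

4 2 1 5 3 / 3 5 2 4 1 / 2 4 3 1 5 / 5 1 4 3 2 / 1 3 5 2 4

D is a freebie, which forces r1c3 = 1.
Cage k is a single given cell, so r3c1 = 2.
Column 3 now contains 1; hence r3c3 = 3.
Row 3 now contains 3; hence r3c4 = 1.
Cage j is given, leaving r4c1 = 5.
Row 4 already has 5, which forces r4c3 = 4.
Row 4 already has 4, which forces r4c4 = 3.
Column 1 now contains 2, leaving r5c1 = 1.
1 is placed in row 5, leaving r5c2 = 3.
Column 3 already has 4, which forces r5c3 = 5.
The 4 cells of cage a must have product 80, which forces r1c2 = 2.
Row 1 already has 2; hence r1c5 = 3.
Column 3 already has 4, so r2c3 = 2.
Row 2 now contains 2, leaving r2c5 = 1.
The 3 cells of cage f must have sum 5, so r4c2 = 1.
Column 5 now contains 1, leaving r4c5 = 2.
Column 5 now contains 2, which forces r5c5 = 4.
Row 1 already has 3; hence r1c1 = 4.
Row 1 now contains 4; hence r1c4 = 5.
The two cells of cage i must have product 12; hence r2c1 = 3.
Column 4 already has 5, so r2c4 = 4.
4 is placed in column 5; hence r3c5 = 5.
Row 5 now contains 4; hence r5c4 = 2.
Row 2 now contains 4, leaving r2c2 = 5.
Row 3 already has 5, which forces r3c2 = 4.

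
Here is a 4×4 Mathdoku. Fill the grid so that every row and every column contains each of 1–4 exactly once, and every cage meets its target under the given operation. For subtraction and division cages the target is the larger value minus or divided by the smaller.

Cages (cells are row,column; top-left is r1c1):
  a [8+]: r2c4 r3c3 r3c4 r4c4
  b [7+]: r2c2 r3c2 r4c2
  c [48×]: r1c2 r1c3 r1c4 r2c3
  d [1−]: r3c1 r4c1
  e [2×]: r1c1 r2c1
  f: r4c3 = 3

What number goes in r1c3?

F is a freebie, so r4c3 = 3.
In row 2, 3 can only go at r2c4, so r2c4 = 3.
Cage c needs product 48; hence r1c2 = 3.
Cage a needs sum 8, which forces r3c3 = 2.
The 4 cells of cage a must have sum 8, leaving r3c4 = 1.
The 4 cells of cage a must have sum 8, which forces r4c4 = 2.
Cage c needs product 48; hence r1c3 = 1.
Column 4 now contains 2, so r1c4 = 4.
Cage b needs sum 7, which forces r2c2 = 2.
Column 3 already has 2; hence r2c3 = 4.
Row 3 already has 1; hence r3c1 = 3.
Row 3 already has 1, leaving r3c2 = 4.
The two cells of cage d must have difference 1, which forces r4c1 = 4.
The 3 cells of cage b must have sum 7, so r4c2 = 1.
Row 1 already has 1, leaving r1c1 = 2.
2 is placed in row 2, leaving r2c1 = 1.
Completed grid: 2 3 1 4 / 1 2 4 3 / 3 4 2 1 / 4 1 3 2.

1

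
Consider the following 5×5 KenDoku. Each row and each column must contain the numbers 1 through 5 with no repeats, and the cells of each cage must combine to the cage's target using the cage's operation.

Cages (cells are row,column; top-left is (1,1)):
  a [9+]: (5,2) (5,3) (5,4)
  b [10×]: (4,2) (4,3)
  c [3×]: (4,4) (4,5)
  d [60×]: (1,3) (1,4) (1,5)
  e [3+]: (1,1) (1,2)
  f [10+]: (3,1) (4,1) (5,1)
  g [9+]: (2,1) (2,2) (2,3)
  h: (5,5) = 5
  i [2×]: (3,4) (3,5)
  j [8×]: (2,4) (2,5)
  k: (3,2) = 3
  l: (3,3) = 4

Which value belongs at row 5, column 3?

2

K is a freebie, which forces (3,2) = 3.
Cage l is a single given cell; hence (3,3) = 4.
Cage h is a single given cell, which forces (5,5) = 5.
In row 3, 5 can only go at (3,1), so (3,1) = 5.
In row 4, 4 can only go at (4,1), so (4,1) = 4.
Cage f needs sum 10, which forces (5,1) = 1.
Column 1 now contains 1, leaving (1,1) = 2.
Cage e needs two cells with sum 3; hence (1,2) = 1.
Column 1 now contains 2, so (2,1) = 3.
In row 2, 1 can only go at (2,3), so (2,3) = 1.
Cage g needs sum 9, which forces (2,2) = 5.
Column 2 already has 5; hence (4,2) = 2.
Row 4 already has 2, so (4,3) = 5.
Column 2 already has 2, which forces (5,2) = 4.
Column 3 now contains 5, which forces (1,3) = 3.
Cage d has product 60; hence (1,4) = 5.
The 3 cells of cage d must have product 60, leaving (1,5) = 4.
4 is placed in column 5; hence (2,5) = 2.
Column 5 now contains 2, which forces (3,5) = 1.
Column 5 already has 1, so (4,5) = 3.
Column 3 already has 3, leaving (5,3) = 2.
2 is placed in row 5, so (5,4) = 3.
Row 2 now contains 2, leaving (2,4) = 4.
Row 3 now contains 1, leaving (3,4) = 2.
3 is placed in row 4, so (4,4) = 1.
The full grid is 2 1 3 5 4 / 3 5 1 4 2 / 5 3 4 2 1 / 4 2 5 1 3 / 1 4 2 3 5.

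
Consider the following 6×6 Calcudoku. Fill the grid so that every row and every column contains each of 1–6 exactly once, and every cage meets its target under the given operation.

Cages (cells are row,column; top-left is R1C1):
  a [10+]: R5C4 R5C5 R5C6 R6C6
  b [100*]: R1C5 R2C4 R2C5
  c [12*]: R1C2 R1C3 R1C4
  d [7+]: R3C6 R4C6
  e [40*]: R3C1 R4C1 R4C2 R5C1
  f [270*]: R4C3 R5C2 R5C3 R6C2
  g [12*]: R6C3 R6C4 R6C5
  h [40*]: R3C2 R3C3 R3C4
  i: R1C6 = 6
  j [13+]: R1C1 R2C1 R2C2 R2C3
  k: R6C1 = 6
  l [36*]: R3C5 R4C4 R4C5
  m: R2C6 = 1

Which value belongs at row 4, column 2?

2

The 3 cells of cage b must have product 100; hence R1C5 = 5.
Cage i is given, which forces R1C6 = 6.
The 3 cells of cage b must have product 100; hence R2C4 = 5.
The 3 cells of cage b must have product 100; hence R2C5 = 4.
M is a freebie; hence R2C6 = 1.
Cage k is given, so R6C1 = 6.
The 4 cells of cage j must have sum 13, leaving R1C1 = 2.
The 4 cells of cage j must have sum 13, so R2C1 = 3.
The 4 cells of cage e must have product 40, leaving R4C2 = 2.
Column 2 already has 2, which forces R2C2 = 6.
The 4 cells of cage j must have sum 13, so R2C3 = 2.
Cage h has product 40, so R3C4 = 2.
Row 3 already has 2, which forces R3C5 = 6.
Cage l has product 36, so R4C4 = 6.
The 3 cells of cage l must have product 36, which forces R4C5 = 1.
1 is placed in column 5; hence R6C5 = 3.
6 is placed in row 4, so R4C3 = 3.
Row 4 already has 3; hence R4C6 = 4.
Cage f has product 270, leaving R5C2 = 3.
Cage f needs product 270, so R5C3 = 6.
Cage a has sum 10; hence R5C4 = 1.
3 is placed in column 5, leaving R5C5 = 2.
Row 5 already has 3, leaving R5C6 = 5.
3 is placed in row 6, so R6C2 = 5.
Column 4 already has 1; hence R6C4 = 4.
Column 6 already has 4, so R6C6 = 2.
Column 4 now contains 4, leaving R1C4 = 3.
The 4 cells of cage e must have product 40; hence R3C1 = 1.
Column 2 already has 5, which forces R3C2 = 4.
Cage h needs product 40, leaving R3C3 = 5.
Column 6 already has 4, so R3C6 = 3.
4 is placed in row 4, so R4C1 = 5.
Row 5 now contains 5, which forces R5C1 = 4.
4 is placed in row 6, which forces R6C3 = 1.
4 is placed in column 2; hence R1C2 = 1.
Column 3 already has 1, which forces R1C3 = 4.
Completed grid: 2 1 4 3 5 6 / 3 6 2 5 4 1 / 1 4 5 2 6 3 / 5 2 3 6 1 4 / 4 3 6 1 2 5 / 6 5 1 4 3 2.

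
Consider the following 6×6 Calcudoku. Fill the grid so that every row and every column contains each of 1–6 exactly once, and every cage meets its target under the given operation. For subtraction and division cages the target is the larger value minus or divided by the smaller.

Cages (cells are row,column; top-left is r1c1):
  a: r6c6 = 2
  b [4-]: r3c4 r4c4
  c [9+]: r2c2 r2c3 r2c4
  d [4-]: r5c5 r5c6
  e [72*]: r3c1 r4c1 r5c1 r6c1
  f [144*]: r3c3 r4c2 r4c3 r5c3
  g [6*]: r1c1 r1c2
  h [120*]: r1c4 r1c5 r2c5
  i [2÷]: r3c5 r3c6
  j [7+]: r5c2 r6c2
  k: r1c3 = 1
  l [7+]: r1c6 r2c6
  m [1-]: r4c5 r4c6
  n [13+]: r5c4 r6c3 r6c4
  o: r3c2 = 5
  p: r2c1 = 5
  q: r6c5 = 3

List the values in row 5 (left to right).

K is a freebie, leaving r1c3 = 1.
P is a freebie, leaving r2c1 = 5.
Cage o is given, which forces r3c2 = 5.
Cage q is a single given cell, which forces r6c5 = 3.
Cage a is given, leaving r6c6 = 2.
Column 1 needs a 2, and only r1c1 is open for it.
Row 1 already has 2, so r1c2 = 3.
In column 3, 5 can only go at r6c3, so r6c3 = 5.
Cage n needs sum 13, so r5c4 = 2.
Cage n has sum 13, so r6c4 = 6.
Column 4 now contains 6, leaving r3c4 = 1.
Column 4 now contains 6; hence r4c4 = 5.
Cage j's pair has sum 7, which forces r5c2 = 6.
Row 6 already has 6, leaving r6c2 = 1.
Column 4 already has 5, which forces r1c4 = 4.
Cage h needs product 120, so r1c5 = 5.
4 is placed in row 1; hence r1c6 = 6.
Column 4 now contains 4, leaving r2c4 = 3.
Cage h needs product 120, so r2c5 = 6.
Row 2 already has 3, so r2c6 = 1.
Column 5 now contains 6; hence r3c5 = 2.
Column 5 already has 2; hence r4c5 = 4.
Column 6 already has 1, which forces r4c6 = 3.
Column 5 already has 5, so r5c5 = 1.
Column 6 already has 1, so r5c6 = 5.
Row 6 already has 1; hence r6c1 = 4.
The 4 cells of cage e must have product 72, so r3c1 = 6.
Column 6 already has 3; hence r3c6 = 4.
Cage e has product 72, which forces r4c1 = 1.
Row 4 now contains 4, so r4c2 = 2.
Cage f has product 144; hence r4c3 = 6.
1 is placed in row 5, which forces r5c1 = 3.
Row 5 already has 3, so r5c3 = 4.
Column 2 now contains 2; hence r2c2 = 4.
Column 3 already has 4, so r2c3 = 2.
4 is placed in row 3, leaving r3c3 = 3.
The full grid is 2 3 1 4 5 6 / 5 4 2 3 6 1 / 6 5 3 1 2 4 / 1 2 6 5 4 3 / 3 6 4 2 1 5 / 4 1 5 6 3 2.

3 6 4 2 1 5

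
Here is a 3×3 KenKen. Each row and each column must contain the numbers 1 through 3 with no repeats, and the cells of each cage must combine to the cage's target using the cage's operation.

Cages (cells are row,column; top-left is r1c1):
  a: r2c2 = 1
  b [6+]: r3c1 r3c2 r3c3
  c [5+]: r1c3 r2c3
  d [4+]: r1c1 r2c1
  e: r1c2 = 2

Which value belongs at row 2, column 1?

3

Cage e is a single given cell; hence r1c2 = 2.
Row 1 now contains 2; hence r1c3 = 3.
Cage a is given, leaving r2c2 = 1.
3 is placed in column 3; hence r2c3 = 2.
1 is placed in column 2, leaving r3c2 = 3.
Column 3 now contains 2, so r3c3 = 1.
Row 1 now contains 3; hence r1c1 = 1.
1 is placed in row 2, which forces r2c1 = 3.
Row 3 now contains 1, leaving r3c1 = 2.
Completed grid: 1 2 3 / 3 1 2 / 2 3 1.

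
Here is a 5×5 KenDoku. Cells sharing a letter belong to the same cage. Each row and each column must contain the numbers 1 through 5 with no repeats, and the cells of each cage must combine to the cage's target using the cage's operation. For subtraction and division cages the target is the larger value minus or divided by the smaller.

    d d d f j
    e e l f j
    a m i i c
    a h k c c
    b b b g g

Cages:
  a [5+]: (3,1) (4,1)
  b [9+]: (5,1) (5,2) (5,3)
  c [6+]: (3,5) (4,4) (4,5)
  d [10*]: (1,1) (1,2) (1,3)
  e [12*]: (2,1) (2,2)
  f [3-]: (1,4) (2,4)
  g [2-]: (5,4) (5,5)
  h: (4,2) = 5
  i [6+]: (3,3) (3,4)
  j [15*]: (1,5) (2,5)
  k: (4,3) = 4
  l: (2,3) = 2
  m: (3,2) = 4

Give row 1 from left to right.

1 2 5 4 3

L is a freebie; hence (2,3) = 2.
Cage m is a single given cell; hence (3,2) = 4.
H is a freebie, leaving (4,2) = 5.
Cage k is a single given cell, so (4,3) = 4.
The two cells of cage e must have product 12, leaving (2,1) = 4.
Column 2 now contains 4; hence (2,2) = 3.
3 is placed in row 2, so (2,5) = 5.
Cage f needs two cells with difference 3; hence (1,4) = 4.
5 is placed in column 5, leaving (1,5) = 3.
Row 2 now contains 5, which forces (2,4) = 1.
Column 4 already has 1, so (3,4) = 5.
The 3 cells of cage b must have sum 9, which forces (5,2) = 1.
Column 2 already has 1, so (1,2) = 2.
Row 3 already has 5, which forces (3,3) = 1.
Row 3 already has 1, so (3,5) = 2.
The 3 cells of cage c must have sum 6, leaving (4,4) = 3.
Column 5 already has 2, which forces (4,5) = 1.
Cage g's pair has difference 2; hence (5,4) = 2.
The two cells of cage g must have difference 2, which forces (5,5) = 4.
The 3 cells of cage d must have product 10; hence (1,1) = 1.
Column 3 now contains 1, so (1,3) = 5.
Row 3 already has 2; hence (3,1) = 3.
Row 4 already has 3, leaving (4,1) = 2.
3 is placed in column 1, leaving (5,1) = 5.
Column 3 already has 5, which forces (5,3) = 3.
Filled in: 1 2 5 4 3 / 4 3 2 1 5 / 3 4 1 5 2 / 2 5 4 3 1 / 5 1 3 2 4.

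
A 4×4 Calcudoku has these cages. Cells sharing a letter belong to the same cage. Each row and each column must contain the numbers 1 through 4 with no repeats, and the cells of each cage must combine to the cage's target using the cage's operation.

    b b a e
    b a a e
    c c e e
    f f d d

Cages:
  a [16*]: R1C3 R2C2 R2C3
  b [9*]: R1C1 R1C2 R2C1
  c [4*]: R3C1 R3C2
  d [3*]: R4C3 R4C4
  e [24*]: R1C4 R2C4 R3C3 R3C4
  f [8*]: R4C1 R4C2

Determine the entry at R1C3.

2

The 3 cells of cage b must have product 9, leaving R1C1 = 1.
Cage b needs product 9, leaving R1C2 = 3.
Cage b has product 9, so R2C1 = 3.
Column 1 now contains 1, which forces R3C1 = 4.
Row 3 now contains 4, which forces R3C2 = 1.
Column 1 now contains 4; hence R4C1 = 2.
Row 4 already has 2, so R4C2 = 4.
The 3 cells of cage a must have product 16, leaving R1C3 = 2.
Cage e has product 24, so R1C4 = 4.
4 is placed in column 2; hence R2C2 = 2.
Cage a needs product 16, leaving R2C3 = 4.
The 4 cells of cage e must have product 24, leaving R2C4 = 1.
Column 3 already has 2; hence R3C3 = 3.
Row 3 now contains 3, leaving R3C4 = 2.
3 is placed in column 3, which forces R4C3 = 1.
Column 4 now contains 1; hence R4C4 = 3.
The full grid is 1 3 2 4 / 3 2 4 1 / 4 1 3 2 / 2 4 1 3.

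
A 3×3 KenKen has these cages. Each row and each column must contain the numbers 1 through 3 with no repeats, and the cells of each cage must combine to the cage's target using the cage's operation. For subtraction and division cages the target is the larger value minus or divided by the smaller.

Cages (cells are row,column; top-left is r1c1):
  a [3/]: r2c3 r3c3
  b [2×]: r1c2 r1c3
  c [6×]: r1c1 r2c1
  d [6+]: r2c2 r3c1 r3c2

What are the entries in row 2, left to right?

2 3 1

In row 1, 3 can only go at r1c1, so r1c1 = 3.
Column 1 already has 3; hence r2c1 = 2.
Column 1 now contains 2; hence r3c1 = 1.
Row 3 now contains 1, which forces r3c3 = 3.
The 3 cells of cage d must have sum 6; hence r2c2 = 3.
3 is placed in column 3; hence r2c3 = 1.
3 is placed in row 3, leaving r3c2 = 2.
2 is placed in column 2, which forces r1c2 = 1.
Column 3 now contains 1; hence r1c3 = 2.
The full grid is 3 1 2 / 2 3 1 / 1 2 3.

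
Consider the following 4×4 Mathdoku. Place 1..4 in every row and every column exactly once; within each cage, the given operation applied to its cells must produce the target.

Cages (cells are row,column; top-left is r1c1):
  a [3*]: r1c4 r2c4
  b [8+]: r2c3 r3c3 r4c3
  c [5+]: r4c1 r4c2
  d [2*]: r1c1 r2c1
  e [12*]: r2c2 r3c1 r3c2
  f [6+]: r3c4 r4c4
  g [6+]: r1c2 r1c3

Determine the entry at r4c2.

Row 1 needs a 3, and only r1c4 is open for it.
Column 4 now contains 3, so r2c4 = 1.
Cage d needs two cells with product 2, leaving r1c1 = 1.
1 is placed in row 2, leaving r2c1 = 2.
Cage e has product 12, so r3c2 = 1.
Column 2 already has 1; hence r4c2 = 2.
2 is placed in row 4, so r4c4 = 4.
Column 2 now contains 2, leaving r1c2 = 4.
Cage g's pair has sum 6, so r1c3 = 2.
4 is placed in column 2, which forces r2c2 = 3.
3 is placed in row 2, so r2c3 = 4.
Column 3 already has 4, which forces r3c3 = 3.
Column 4 now contains 4, which forces r3c4 = 2.
4 is placed in row 4, which forces r4c1 = 3.
Cage b has sum 8, which forces r4c3 = 1.
Row 3 already has 3, so r3c1 = 4.
Completed grid: 1 4 2 3 / 2 3 4 1 / 4 1 3 2 / 3 2 1 4.

2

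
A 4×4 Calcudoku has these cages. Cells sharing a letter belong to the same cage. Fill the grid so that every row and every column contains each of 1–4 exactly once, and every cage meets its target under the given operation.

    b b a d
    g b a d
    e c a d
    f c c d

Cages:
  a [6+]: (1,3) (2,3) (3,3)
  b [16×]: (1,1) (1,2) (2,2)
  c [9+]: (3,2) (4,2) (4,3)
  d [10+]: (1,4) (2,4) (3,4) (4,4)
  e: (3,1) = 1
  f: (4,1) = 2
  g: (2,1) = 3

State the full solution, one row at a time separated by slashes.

G is a freebie, which forces (2,1) = 3.
Cage e is a single given cell; hence (3,1) = 1.
Cage f is a single given cell, so (4,1) = 2.
Column 1 already has 2, which forces (1,1) = 4.
Cage b needs product 16; hence (1,2) = 1.
Cage b needs product 16, so (2,2) = 4.
Column 2 already has 4, which forces (3,2) = 2.
Row 3 already has 2, which forces (3,3) = 3.
3 is placed in row 3; hence (3,4) = 4.
Column 2 already has 4, so (4,2) = 3.
3 is placed in column 3, so (4,3) = 4.
Row 4 already has 3, so (4,4) = 1.
3 is placed in column 3; hence (1,3) = 2.
Cage d needs sum 10; hence (1,4) = 3.
Cage a needs sum 6, so (2,3) = 1.
1 is placed in column 4, so (2,4) = 2.

4 1 2 3 / 3 4 1 2 / 1 2 3 4 / 2 3 4 1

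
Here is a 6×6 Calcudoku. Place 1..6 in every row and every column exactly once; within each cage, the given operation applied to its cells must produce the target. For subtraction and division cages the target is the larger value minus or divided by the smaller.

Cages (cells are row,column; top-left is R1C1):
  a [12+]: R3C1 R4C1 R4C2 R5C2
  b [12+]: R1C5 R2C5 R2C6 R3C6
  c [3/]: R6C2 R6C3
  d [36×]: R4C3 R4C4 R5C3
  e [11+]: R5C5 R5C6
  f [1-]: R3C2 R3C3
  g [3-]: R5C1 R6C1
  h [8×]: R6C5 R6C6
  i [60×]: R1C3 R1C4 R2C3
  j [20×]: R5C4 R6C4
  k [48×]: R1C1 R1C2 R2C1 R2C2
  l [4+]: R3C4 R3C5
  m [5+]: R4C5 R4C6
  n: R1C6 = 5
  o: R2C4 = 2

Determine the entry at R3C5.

3

Cage n is a single given cell, so R1C6 = 5.
Cage o is given, which forces R2C4 = 2.
Column 6 already has 5; hence R5C6 = 6.
Cage i needs product 60, which forces R2C3 = 5.
Row 5 now contains 6, so R5C5 = 5.
5 is placed in row 5, leaving R5C4 = 4.
Cage j's pair has product 20; hence R6C4 = 5.
The only place for 1 in column 4 is R3C4.
Row 3 already has 1; hence R3C5 = 3.
Cage f's pair has difference 1, so R3C2 = 5.
The only place for 5 in row 4 is R4C1.
Row 3 needs a 6, and only R3C3 is open for it.
The only place for 6 in row 4 is R4C4.
Cage i needs product 60, so R1C3 = 4.
Column 4 already has 6; hence R1C4 = 3.
Row 2 needs a 3, and only R2C6 is open for it.
In column 1, 3 can only go at R5C1, so R5C1 = 3.
Cage d needs product 36, leaving R4C3 = 3.
Row 5 now contains 3, leaving R5C3 = 2.
Cage g's pair has difference 3; hence R6C1 = 6.
2 is placed in column 3, leaving R6C3 = 1.
2 is placed in row 5, which forces R5C2 = 1.
Row 6 now contains 1, so R6C2 = 3.
The only place for 2 in row 4 is R4C2.
Cage k has product 48, so R1C1 = 2.
Column 2 already has 2, leaving R1C2 = 6.
Row 1 now contains 6, which forces R1C5 = 1.
Cage k needs product 48, leaving R2C1 = 1.
The 4 cells of cage k must have product 48; hence R2C2 = 4.
Row 2 already has 4; hence R2C5 = 6.
The 4 cells of cage a must have sum 12, leaving R3C1 = 4.
4 is placed in row 3, so R3C6 = 2.
Column 5 already has 1; hence R4C5 = 4.
Row 4 already has 4, so R4C6 = 1.
Column 5 already has 4, which forces R6C5 = 2.
2 is placed in column 6, which forces R6C6 = 4.
Completed grid: 2 6 4 3 1 5 / 1 4 5 2 6 3 / 4 5 6 1 3 2 / 5 2 3 6 4 1 / 3 1 2 4 5 6 / 6 3 1 5 2 4.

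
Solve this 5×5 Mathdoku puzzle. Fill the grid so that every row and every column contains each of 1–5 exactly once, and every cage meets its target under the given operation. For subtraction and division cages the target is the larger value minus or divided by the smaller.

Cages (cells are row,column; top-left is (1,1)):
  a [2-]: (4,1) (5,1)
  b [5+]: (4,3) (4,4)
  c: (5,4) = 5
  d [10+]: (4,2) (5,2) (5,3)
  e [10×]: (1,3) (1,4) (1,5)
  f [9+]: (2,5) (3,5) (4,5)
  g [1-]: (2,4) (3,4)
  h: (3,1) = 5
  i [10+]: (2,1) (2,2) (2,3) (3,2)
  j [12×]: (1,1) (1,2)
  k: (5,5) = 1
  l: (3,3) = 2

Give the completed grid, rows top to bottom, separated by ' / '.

3 4 1 2 5 / 1 3 5 4 2 / 5 1 2 3 4 / 2 5 4 1 3 / 4 2 3 5 1

Cage h is given, which forces (3,1) = 5.
Cage l is a single given cell, so (3,3) = 2.
Cage c is a single given cell, leaving (5,4) = 5.
K is a freebie, so (5,5) = 1.
The only place for 5 in row 4 is (4,2).
Cage d needs sum 10; hence (5,2) = 2.
Cage d needs sum 10, so (5,3) = 3.
The two cells of cage a must have difference 2, which forces (4,1) = 2.
Row 5 already has 3; hence (5,1) = 4.
4 is placed in column 1, so (1,1) = 3.
Cage j needs two cells with product 12, so (1,2) = 4.
Column 1 now contains 2; hence (2,1) = 1.
Cage i needs sum 10, which forces (2,2) = 3.
Cage i needs sum 10, so (2,3) = 5.
The 3 cells of cage f must have sum 9, which forces (2,5) = 2.
Cage i needs sum 10; hence (3,2) = 1.
Column 3 now contains 5; hence (1,3) = 1.
The 3 cells of cage e must have product 10, leaving (1,4) = 2.
2 is placed in column 5, which forces (1,5) = 5.
Row 2 already has 2, which forces (2,4) = 4.
Cage g's pair has difference 1, which forces (3,4) = 3.
Row 3 already has 3; hence (3,5) = 4.
Column 3 already has 1, which forces (4,3) = 4.
Column 4 already has 4, leaving (4,4) = 1.
Column 5 already has 4; hence (4,5) = 3.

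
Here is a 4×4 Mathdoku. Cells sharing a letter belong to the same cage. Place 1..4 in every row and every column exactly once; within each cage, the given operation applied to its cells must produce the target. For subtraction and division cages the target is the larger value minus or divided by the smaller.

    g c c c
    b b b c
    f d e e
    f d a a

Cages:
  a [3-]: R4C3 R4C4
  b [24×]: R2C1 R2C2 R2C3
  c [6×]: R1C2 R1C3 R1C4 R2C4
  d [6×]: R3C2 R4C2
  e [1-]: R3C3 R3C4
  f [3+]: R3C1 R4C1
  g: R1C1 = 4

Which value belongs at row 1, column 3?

3

Cage g is a single given cell; hence R1C1 = 4.
Cage c has product 6, so R2C4 = 1.
Column 4 now contains 1, so R4C4 = 4.
Row 4 already has 4, leaving R4C3 = 1.
Cage c has product 6, leaving R1C2 = 1.
The two cells of cage f must have sum 3, leaving R3C1 = 1.
Row 4 already has 1, leaving R4C1 = 2.
2 is placed in row 4, so R4C2 = 3.
2 is placed in column 1, leaving R2C1 = 3.
Column 2 now contains 3, which forces R3C2 = 2.
Row 3 already has 2; hence R3C4 = 3.
Cage c needs product 6, leaving R1C3 = 3.
3 is placed in column 4, leaving R1C4 = 2.
Column 2 now contains 2, so R2C2 = 4.
The 3 cells of cage b must have product 24, so R2C3 = 2.
Row 3 already has 3, so R3C3 = 4.
Completed grid: 4 1 3 2 / 3 4 2 1 / 1 2 4 3 / 2 3 1 4.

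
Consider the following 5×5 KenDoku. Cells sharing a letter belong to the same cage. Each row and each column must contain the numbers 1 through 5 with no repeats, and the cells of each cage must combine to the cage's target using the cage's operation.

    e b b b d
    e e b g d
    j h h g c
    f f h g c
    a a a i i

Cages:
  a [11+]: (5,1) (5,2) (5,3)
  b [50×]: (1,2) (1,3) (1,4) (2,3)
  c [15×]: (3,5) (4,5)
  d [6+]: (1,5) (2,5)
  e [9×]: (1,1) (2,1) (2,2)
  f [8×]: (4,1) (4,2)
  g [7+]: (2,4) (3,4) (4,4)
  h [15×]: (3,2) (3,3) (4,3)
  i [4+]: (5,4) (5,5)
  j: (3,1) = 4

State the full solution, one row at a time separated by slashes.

The 3 cells of cage e must have product 9, so (1,1) = 3.
Cage e needs product 9, which forces (2,1) = 1.
The 3 cells of cage e must have product 9, so (2,2) = 3.
Cage b has product 50, so (2,3) = 5.
Cage j is a single given cell, leaving (3,1) = 4.
Column 1 already has 4; hence (4,1) = 2.
Row 4 already has 2, leaving (4,2) = 4.
4 is placed in row 4, so (4,4) = 1.
Column 1 now contains 2; hence (5,1) = 5.
Row 5 already has 5, so (5,2) = 2.
Row 5 already has 2, leaving (5,3) = 4.
1 is placed in column 4, leaving (5,4) = 3.
3 is placed in row 5, leaving (5,5) = 1.
The 3 cells of cage g must have sum 7, leaving (2,4) = 4.
4 is placed in row 2; hence (2,5) = 2.
The 3 cells of cage h must have product 15, which forces (3,2) = 5.
Cage h needs product 15, which forces (3,3) = 1.
1 is placed in column 4, so (3,4) = 2.
Row 3 already has 5, which forces (3,5) = 3.
Row 4 already has 1, leaving (4,3) = 3.
3 is placed in column 5, leaving (4,5) = 5.
Column 2 already has 5, leaving (1,2) = 1.
1 is placed in column 3, so (1,3) = 2.
2 is placed in column 4, so (1,4) = 5.
Column 5 now contains 2, leaving (1,5) = 4.

3 1 2 5 4 / 1 3 5 4 2 / 4 5 1 2 3 / 2 4 3 1 5 / 5 2 4 3 1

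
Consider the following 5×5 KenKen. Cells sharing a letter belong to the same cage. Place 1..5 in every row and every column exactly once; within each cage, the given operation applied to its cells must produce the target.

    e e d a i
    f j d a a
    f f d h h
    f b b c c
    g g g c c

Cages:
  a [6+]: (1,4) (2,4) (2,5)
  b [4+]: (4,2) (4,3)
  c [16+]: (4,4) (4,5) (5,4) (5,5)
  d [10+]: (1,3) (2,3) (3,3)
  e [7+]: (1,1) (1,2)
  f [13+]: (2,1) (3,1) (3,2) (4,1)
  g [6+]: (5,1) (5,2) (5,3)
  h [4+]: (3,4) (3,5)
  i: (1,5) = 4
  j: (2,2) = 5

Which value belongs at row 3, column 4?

I is a freebie; hence (1,5) = 4.
Cage j is given; hence (2,2) = 5.
Cage e needs two cells with sum 7, which forces (1,1) = 5.
Cage e needs two cells with sum 7, which forces (1,2) = 2.
The 4 cells of cage f must have sum 13, leaving (3,2) = 4.
Cage d has sum 10, so (3,3) = 5.
The only place for 2 in row 3 is (3,1).
Cage g needs sum 6, which forces (5,3) = 2.
The 3 cells of cage d must have sum 10; hence (1,3) = 1.
Row 1 now contains 1, so (1,4) = 3.
Column 3 already has 2, leaving (2,3) = 4.
3 is placed in column 4, which forces (3,4) = 1.
1 is placed in row 3; hence (3,5) = 3.
Column 3 already has 1, so (4,3) = 3.
3 is placed in column 4, which forces (4,4) = 5.
Row 4 already has 5, so (4,5) = 2.
Column 4 now contains 5, so (5,4) = 4.
Column 5 already has 3, which forces (5,5) = 5.
Row 2 already has 4, so (2,1) = 3.
1 is placed in column 4; hence (2,4) = 2.
Column 5 now contains 2, so (2,5) = 1.
Row 4 now contains 3, so (4,1) = 4.
Row 4 now contains 3, which forces (4,2) = 1.
Column 1 now contains 3, leaving (5,1) = 1.
Column 2 now contains 1, which forces (5,2) = 3.
Completed grid: 5 2 1 3 4 / 3 5 4 2 1 / 2 4 5 1 3 / 4 1 3 5 2 / 1 3 2 4 5.

1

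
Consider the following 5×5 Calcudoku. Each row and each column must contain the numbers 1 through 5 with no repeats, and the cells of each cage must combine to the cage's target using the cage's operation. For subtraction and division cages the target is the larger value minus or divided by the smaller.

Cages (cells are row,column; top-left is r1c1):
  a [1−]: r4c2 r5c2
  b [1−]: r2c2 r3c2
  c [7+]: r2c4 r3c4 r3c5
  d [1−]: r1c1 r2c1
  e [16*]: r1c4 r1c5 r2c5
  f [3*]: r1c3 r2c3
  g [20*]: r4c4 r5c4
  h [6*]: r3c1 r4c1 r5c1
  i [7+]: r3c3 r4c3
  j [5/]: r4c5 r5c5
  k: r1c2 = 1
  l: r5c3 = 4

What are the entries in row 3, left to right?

K is a freebie, which forces r1c2 = 1.
Row 1 already has 1; hence r1c3 = 3.
Row 1 already has 1, leaving r1c5 = 4.
Column 3 already has 3, so r2c3 = 1.
Column 5 already has 4, so r2c5 = 2.
L is a freebie; hence r5c3 = 4.
4 is placed in row 5, which forces r5c4 = 5.
5 is placed in row 5; hence r5c5 = 1.
4 is placed in row 1; hence r1c4 = 2.
Cage c needs sum 7; hence r2c4 = 3.
Cage c has sum 7, which forces r3c4 = 1.
Column 5 already has 1; hence r3c5 = 3.
Column 4 already has 5, leaving r4c4 = 4.
Column 5 already has 1, so r4c5 = 5.
2 is placed in row 1, which forces r1c1 = 5.
Row 2 already has 3; hence r2c1 = 4.
Row 2 already has 4; hence r2c2 = 5.
Row 3 now contains 3, which forces r3c1 = 2.
5 is placed in column 2, leaving r3c2 = 4.
The two cells of cage i must have sum 7, so r3c3 = 5.
Cage h has product 6, so r4c1 = 1.
5 is placed in row 4, leaving r4c3 = 2.
Cage h has product 6, which forces r5c1 = 3.
3 is placed in row 5, so r5c2 = 2.
Row 4 now contains 2, which forces r4c2 = 3.
Filled in: 5 1 3 2 4 / 4 5 1 3 2 / 2 4 5 1 3 / 1 3 2 4 5 / 3 2 4 5 1.

2 4 5 1 3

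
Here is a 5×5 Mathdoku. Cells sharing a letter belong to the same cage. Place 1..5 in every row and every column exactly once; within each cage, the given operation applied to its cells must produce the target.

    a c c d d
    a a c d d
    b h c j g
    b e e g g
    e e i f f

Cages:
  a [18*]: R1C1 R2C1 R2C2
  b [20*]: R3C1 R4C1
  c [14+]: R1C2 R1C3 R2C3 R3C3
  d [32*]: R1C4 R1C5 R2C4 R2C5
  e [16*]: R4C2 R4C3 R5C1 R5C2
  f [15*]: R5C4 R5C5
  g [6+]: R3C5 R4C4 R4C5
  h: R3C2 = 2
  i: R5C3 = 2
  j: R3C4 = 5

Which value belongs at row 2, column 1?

2

The 3 cells of cage a must have product 18; hence R1C1 = 3.
Cage a needs product 18, which forces R2C1 = 2.
The 3 cells of cage a must have product 18, which forces R2C2 = 3.
Cage h is given, which forces R3C2 = 2.
Cage j is given, which forces R3C4 = 5.
I is a freebie, leaving R5C3 = 2.
5 is placed in column 4, leaving R5C4 = 3.
3 is placed in row 5, so R5C5 = 5.
Row 3 already has 5, so R3C1 = 4.
Cage b's pair has product 20, which forces R4C1 = 5.
Column 1 already has 4, so R5C1 = 1.
1 is placed in row 5, which forces R5C2 = 4.
4 is placed in column 2, so R1C2 = 5.
The 4 cells of cage c must have sum 14, which forces R1C3 = 1.
The 4 cells of cage c must have sum 14, so R2C3 = 5.
Cage c needs sum 14, which forces R3C3 = 3.
Row 3 now contains 3, so R3C5 = 1.
4 is placed in column 2; hence R4C2 = 1.
The 4 cells of cage e must have product 16; hence R4C3 = 4.
Row 4 now contains 1, so R4C4 = 2.
2 is placed in row 4, which forces R4C5 = 3.
2 is placed in column 4, which forces R1C4 = 4.
Cage d needs product 32, so R1C5 = 2.
Cage d has product 32, so R2C4 = 1.
Column 5 already has 1, so R2C5 = 4.
Filled in: 3 5 1 4 2 / 2 3 5 1 4 / 4 2 3 5 1 / 5 1 4 2 3 / 1 4 2 3 5.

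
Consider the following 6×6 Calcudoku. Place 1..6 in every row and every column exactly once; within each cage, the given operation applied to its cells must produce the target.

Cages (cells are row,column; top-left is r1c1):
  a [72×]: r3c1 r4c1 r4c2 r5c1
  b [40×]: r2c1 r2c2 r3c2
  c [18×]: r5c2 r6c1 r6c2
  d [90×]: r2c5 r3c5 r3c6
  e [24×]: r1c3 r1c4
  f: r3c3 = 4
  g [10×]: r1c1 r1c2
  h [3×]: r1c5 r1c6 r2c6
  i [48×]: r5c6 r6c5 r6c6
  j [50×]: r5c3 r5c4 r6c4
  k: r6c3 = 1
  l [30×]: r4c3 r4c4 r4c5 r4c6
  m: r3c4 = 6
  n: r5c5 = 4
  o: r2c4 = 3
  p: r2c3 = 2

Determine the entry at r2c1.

5

Cage h needs product 3, so r1c5 = 1.
Cage h has product 3, leaving r1c6 = 3.
Cage p is a single given cell, which forces r2c3 = 2.
O is a freebie, which forces r2c4 = 3.
Cage h needs product 3; hence r2c6 = 1.
F is a freebie, so r3c3 = 4.
M is a freebie, which forces r3c4 = 6.
6 is placed in row 3, leaving r3c6 = 5.
5 is placed in column 6; hence r4c6 = 2.
Cage j needs product 50, which forces r5c3 = 5.
The 3 cells of cage j must have product 50, which forces r5c4 = 2.
N is a freebie; hence r5c5 = 4.
4 is placed in row 5, leaving r5c6 = 6.
K is a freebie, so r6c3 = 1.
Cage j needs product 50, leaving r6c4 = 5.
Column 6 already has 6, so r6c6 = 4.
Column 3 now contains 4, leaving r1c3 = 6.
Column 4 now contains 6, leaving r1c4 = 4.
Cage d needs product 90; hence r2c5 = 6.
Row 3 already has 5, which forces r3c2 = 2.
Row 3 already has 5; hence r3c5 = 3.
Column 3 already has 1, leaving r4c3 = 3.
Column 4 now contains 5, which forces r4c4 = 1.
Cage l has product 30, which forces r4c5 = 5.
Cage i has product 48, so r6c5 = 2.
Cage g needs two cells with product 10, so r1c1 = 2.
2 is placed in column 2; hence r1c2 = 5.
Column 2 now contains 5, so r2c2 = 4.
Row 3 now contains 3; hence r3c1 = 1.
Column 2 now contains 4; hence r4c2 = 6.
Cage a needs product 72, leaving r5c1 = 3.
Cage c needs product 18, leaving r5c2 = 1.
Column 1 now contains 3, so r6c1 = 6.
6 is placed in column 2; hence r6c2 = 3.
Row 2 now contains 4, so r2c1 = 5.
Row 4 already has 6, leaving r4c1 = 4.
Filled in: 2 5 6 4 1 3 / 5 4 2 3 6 1 / 1 2 4 6 3 5 / 4 6 3 1 5 2 / 3 1 5 2 4 6 / 6 3 1 5 2 4.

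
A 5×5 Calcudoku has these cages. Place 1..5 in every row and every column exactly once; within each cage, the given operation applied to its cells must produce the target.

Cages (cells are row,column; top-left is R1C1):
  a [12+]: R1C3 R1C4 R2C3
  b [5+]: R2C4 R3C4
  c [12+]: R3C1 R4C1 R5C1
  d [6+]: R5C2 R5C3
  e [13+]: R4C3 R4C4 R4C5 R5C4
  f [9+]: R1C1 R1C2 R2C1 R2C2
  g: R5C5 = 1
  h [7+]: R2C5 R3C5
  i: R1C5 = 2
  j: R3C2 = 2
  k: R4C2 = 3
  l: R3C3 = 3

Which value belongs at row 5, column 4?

5

Cage i is given, leaving R1C5 = 2.
Cage j is given, leaving R3C2 = 2.
Cage l is a single given cell, leaving R3C3 = 3.
Cage k is a single given cell, so R4C2 = 3.
G is a freebie, which forces R5C5 = 1.
Cage a needs sum 12, which forces R1C4 = 3.
The two cells of cage h must have sum 7, leaving R2C5 = 3.
The two cells of cage h must have sum 7; hence R3C5 = 4.
Column 5 now contains 4, leaving R4C5 = 5.
Cage c needs sum 12, leaving R5C1 = 3.
Cage d's pair has sum 6, which forces R5C2 = 4.
Cage d needs two cells with sum 6, so R5C3 = 2.
2 is placed in row 5; hence R5C4 = 5.
Row 1 now contains 3, which forces R1C1 = 1.
The 4 cells of cage f must have sum 9, leaving R1C2 = 5.
Row 1 already has 5, which forces R1C3 = 4.
Cage f needs sum 9, so R2C1 = 2.
Column 2 now contains 4, so R2C2 = 1.
Column 3 already has 4, so R2C3 = 5.
The two cells of cage b must have sum 5, which forces R2C4 = 4.
4 is placed in row 3, leaving R3C1 = 5.
4 is placed in row 3, so R3C4 = 1.
Row 4 now contains 5; hence R4C1 = 4.
Cage e needs sum 13, which forces R4C3 = 1.
Cage e has sum 13; hence R4C4 = 2.
Filled in: 1 5 4 3 2 / 2 1 5 4 3 / 5 2 3 1 4 / 4 3 1 2 5 / 3 4 2 5 1.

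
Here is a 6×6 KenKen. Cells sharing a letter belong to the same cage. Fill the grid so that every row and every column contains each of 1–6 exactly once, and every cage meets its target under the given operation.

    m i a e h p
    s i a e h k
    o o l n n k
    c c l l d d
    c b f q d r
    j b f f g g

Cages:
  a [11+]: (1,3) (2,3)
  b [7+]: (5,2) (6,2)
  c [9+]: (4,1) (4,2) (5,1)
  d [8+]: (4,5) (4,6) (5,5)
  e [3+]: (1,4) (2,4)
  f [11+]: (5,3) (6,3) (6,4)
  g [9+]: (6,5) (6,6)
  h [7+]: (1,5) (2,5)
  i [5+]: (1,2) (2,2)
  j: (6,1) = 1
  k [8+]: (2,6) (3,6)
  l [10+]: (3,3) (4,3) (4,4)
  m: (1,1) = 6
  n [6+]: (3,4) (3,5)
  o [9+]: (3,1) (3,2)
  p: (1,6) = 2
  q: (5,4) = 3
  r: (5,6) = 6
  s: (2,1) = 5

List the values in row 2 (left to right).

5 1 6 2 4 3

Cage m is given, so (1,1) = 6.
6 is placed in row 1, so (1,3) = 5.
P is a freebie, which forces (1,6) = 2.
S is a freebie; hence (2,1) = 5.
Column 3 now contains 5; hence (2,3) = 6.
Row 2 now contains 6; hence (2,6) = 3.
Cage q is given; hence (5,4) = 3.
Cage r is a single given cell; hence (5,6) = 6.
Cage j is given, so (6,1) = 1.
Row 1 now contains 2, so (1,4) = 1.
Cage h's pair has sum 7, so (1,5) = 3.
The two cells of cage e must have sum 3, so (2,4) = 2.
Cage h needs two cells with sum 7; hence (2,5) = 4.
6 is placed in column 6; hence (3,6) = 5.
Column 5 now contains 4, which forces (6,5) = 5.
Column 6 now contains 5, so (6,6) = 4.
Row 1 now contains 3, which forces (1,2) = 4.
4 is placed in row 2, leaving (2,2) = 1.
Cage o needs two cells with sum 9, which forces (3,1) = 3.
5 is placed in row 3, leaving (3,2) = 6.
5 is placed in row 3; hence (3,4) = 4.
The two cells of cage n must have sum 6, leaving (3,5) = 2.
Cage d has sum 8, which forces (4,5) = 6.
Column 6 already has 4, so (4,6) = 1.
Column 2 now contains 1, which forces (5,2) = 5.
Cage f needs sum 11, leaving (5,3) = 2.
The 3 cells of cage d must have sum 8, leaving (5,5) = 1.
Cage f has sum 11, leaving (6,3) = 3.
Row 6 already has 4, which forces (6,4) = 6.
Row 3 already has 2; hence (3,3) = 1.
Cage c needs sum 9, leaving (4,1) = 2.
Cage c needs sum 9; hence (4,2) = 3.
Column 3 already has 3; hence (4,3) = 4.
Row 4 already has 6, leaving (4,4) = 5.
Row 5 now contains 2, which forces (5,1) = 4.
Row 6 already has 3; hence (6,2) = 2.
Completed grid: 6 4 5 1 3 2 / 5 1 6 2 4 3 / 3 6 1 4 2 5 / 2 3 4 5 6 1 / 4 5 2 3 1 6 / 1 2 3 6 5 4.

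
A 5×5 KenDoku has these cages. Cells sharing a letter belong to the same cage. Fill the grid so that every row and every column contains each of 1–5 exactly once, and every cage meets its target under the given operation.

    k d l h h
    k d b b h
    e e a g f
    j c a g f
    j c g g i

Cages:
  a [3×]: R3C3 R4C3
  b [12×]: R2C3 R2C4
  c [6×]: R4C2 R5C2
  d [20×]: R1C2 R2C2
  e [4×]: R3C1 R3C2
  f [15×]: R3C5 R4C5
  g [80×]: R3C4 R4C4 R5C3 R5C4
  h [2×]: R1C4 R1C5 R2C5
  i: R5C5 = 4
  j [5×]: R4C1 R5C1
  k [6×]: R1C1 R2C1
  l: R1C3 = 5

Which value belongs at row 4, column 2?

2

Cage l is given, which forces R1C3 = 5.
The 3 cells of cage h must have product 2, leaving R1C4 = 1.
The 3 cells of cage h must have product 2, so R1C5 = 2.
Cage h needs product 2, leaving R2C5 = 1.
Cage i is given, which forces R5C5 = 4.
Row 1 now contains 2, leaving R1C1 = 3.
5 is placed in row 1, which forces R1C2 = 4.
The two cells of cage k must have product 6, leaving R2C1 = 2.
Cage d needs two cells with product 20, so R2C2 = 5.
4 is placed in column 2, which forces R3C2 = 1.
Row 3 already has 1; hence R3C3 = 3.
3 is placed in row 3, leaving R3C5 = 5.
3 is placed in column 3, which forces R4C3 = 1.
5 is placed in column 5, so R4C5 = 3.
Row 5 already has 4; hence R5C3 = 2.
Row 5 already has 4; hence R5C4 = 5.
3 is placed in column 3, so R2C3 = 4.
Cage b's pair has product 12, which forces R2C4 = 3.
Row 3 already has 1, so R3C1 = 4.
Row 3 already has 4; hence R3C4 = 2.
Row 4 now contains 1; hence R4C1 = 5.
3 is placed in row 4, which forces R4C2 = 2.
Column 4 already has 2, which forces R4C4 = 4.
Row 5 now contains 5; hence R5C1 = 1.
Row 5 already has 2, leaving R5C2 = 3.
Filled in: 3 4 5 1 2 / 2 5 4 3 1 / 4 1 3 2 5 / 5 2 1 4 3 / 1 3 2 5 4.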